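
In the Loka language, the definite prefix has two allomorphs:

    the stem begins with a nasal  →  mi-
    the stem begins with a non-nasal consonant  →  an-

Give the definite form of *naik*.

Since the first consonant of *naik* is /n/ (a nasal), it takes mi-, giving *minaik*.

minaik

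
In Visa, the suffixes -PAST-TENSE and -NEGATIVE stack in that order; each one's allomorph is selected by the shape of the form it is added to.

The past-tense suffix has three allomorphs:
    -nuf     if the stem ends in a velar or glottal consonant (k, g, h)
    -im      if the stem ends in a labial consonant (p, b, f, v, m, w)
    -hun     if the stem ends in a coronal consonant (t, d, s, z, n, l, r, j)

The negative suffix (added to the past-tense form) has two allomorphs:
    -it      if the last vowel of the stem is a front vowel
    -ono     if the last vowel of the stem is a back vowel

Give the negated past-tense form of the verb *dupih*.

dupihnufono

*dupih* — final consonant /h/ (velar/glottal) → -nuf → *dupihnuf*.
The past-tense form *dupihnuf* — last vowel /u/ (a back vowel) → -ono → *dupihnufono*.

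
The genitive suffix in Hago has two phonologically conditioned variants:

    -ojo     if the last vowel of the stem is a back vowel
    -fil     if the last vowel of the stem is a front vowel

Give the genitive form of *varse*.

varsefil

Since the last vowel of *varse* is /e/ (a front vowel), it takes -fil, giving *varsefil*.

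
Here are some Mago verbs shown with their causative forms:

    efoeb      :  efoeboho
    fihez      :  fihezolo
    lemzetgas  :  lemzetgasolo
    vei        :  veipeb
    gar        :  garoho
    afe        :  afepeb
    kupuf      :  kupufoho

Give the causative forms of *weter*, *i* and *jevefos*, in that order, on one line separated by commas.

weteroho, ipeb, jevefosolo

The pattern is sibilance of the final sound: -olo when the stem ends in a sibilant (*fihez*, *lemzetgas*); -oho when the stem ends in a non-sibilant consonant (*efoeb*, *gar*, *kupuf*); -peb when the stem ends in a vowel (*vei*, *afe*).
*weter*: final sound = /r/, a non-sibilant consonant → -oho → *weteroho*.
*i*: final sound = /i/, a vowel → -peb → *ipeb*.
*jevefos* — final sound /s/ (a sibilant) → -olo → *jevefosolo*.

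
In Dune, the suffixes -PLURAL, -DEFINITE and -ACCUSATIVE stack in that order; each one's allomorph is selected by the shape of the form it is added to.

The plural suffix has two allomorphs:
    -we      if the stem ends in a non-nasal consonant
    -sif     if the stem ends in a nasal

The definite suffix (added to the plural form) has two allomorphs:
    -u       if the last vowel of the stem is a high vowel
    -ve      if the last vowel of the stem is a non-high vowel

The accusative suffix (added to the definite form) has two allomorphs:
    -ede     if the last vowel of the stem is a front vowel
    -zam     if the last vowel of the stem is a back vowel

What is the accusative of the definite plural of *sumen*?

sumensifuzam

Since the final consonant of *sumen* is /n/ (a nasal), it takes -sif, giving *sumensif*.
Since the last vowel of the plural form *sumensif* is /i/ (a high vowel), it takes -u, giving *sumensifu*.
Since the last vowel of the definite form *sumensifu* is /u/ (a back vowel), it takes -zam, giving *sumensifuzam*.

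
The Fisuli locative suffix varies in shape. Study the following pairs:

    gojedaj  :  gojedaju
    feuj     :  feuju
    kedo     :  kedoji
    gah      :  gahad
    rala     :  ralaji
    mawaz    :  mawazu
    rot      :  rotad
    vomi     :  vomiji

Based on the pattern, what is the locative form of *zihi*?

The pattern is voicing of the final sound: -ad when the stem ends in a voiceless consonant (*gah*, *rot*); -u when the stem ends in a voiced consonant (*gojedaj*, *feuj*, *mawaz*); -ji when the stem ends in a vowel (*kedo*, *rala*, *vomi*).
*zihi* — final sound /i/ (a vowel) → -ji → *zihiji*.

zihiji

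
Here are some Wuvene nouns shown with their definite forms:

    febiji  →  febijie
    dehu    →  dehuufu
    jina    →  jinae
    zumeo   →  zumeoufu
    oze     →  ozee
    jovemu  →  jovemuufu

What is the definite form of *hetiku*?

The pattern is rounding harmony: -ufu when the last vowel of the stem is a rounded vowel (*dehu*, *zumeo*, *jovemu*); -e when the last vowel of the stem is an unrounded vowel (*febiji*, *jina*, *oze*).
*hetiku* — last vowel /u/ (a rounded vowel) → -ufu → *hetikuufu*.

hetikuufu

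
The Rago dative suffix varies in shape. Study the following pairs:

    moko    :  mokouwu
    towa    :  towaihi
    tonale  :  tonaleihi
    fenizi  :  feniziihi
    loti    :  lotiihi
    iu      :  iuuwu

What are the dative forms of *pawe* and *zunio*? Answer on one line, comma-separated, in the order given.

Looking at the last vowel of each stem: -uwu when the last vowel of the stem is a rounded vowel (*moko*, *iu*); -ihi when the last vowel of the stem is an unrounded vowel (*towa*, *tonale*, *fenizi*, *loti*).
*pawe*: last vowel = /e/, an unrounded vowel → -ihi → *paweihi*.
Since the last vowel of *zunio* is /o/ (a rounded vowel), it takes -uwu, giving *zuniouwu*.

paweihi, zuniouwu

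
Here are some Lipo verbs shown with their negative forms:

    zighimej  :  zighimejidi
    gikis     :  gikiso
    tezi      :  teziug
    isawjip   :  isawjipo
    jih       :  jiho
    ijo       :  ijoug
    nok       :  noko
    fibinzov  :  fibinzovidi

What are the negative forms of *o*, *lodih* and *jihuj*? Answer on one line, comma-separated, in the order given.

The alternation tracks the final sound of the stem — -o when the stem ends in a voiceless consonant (*gikis*, *isawjip*, *jih*, *nok*); -idi when the stem ends in a voiced consonant (*zighimej*, *fibinzov*); -ug when the stem ends in a vowel (*tezi*, *ijo*).
*o*: final sound = /o/, a vowel → -ug → *oug*.
The final sound of *lodih* is /h/, which is a voiceless consonant, so the suffix is -o, giving *lodiho*.
The final sound of *jihuj* is /j/, which is a voiced consonant, so the suffix is -idi, giving *jihujidi*.

oug, lodiho, jihujidi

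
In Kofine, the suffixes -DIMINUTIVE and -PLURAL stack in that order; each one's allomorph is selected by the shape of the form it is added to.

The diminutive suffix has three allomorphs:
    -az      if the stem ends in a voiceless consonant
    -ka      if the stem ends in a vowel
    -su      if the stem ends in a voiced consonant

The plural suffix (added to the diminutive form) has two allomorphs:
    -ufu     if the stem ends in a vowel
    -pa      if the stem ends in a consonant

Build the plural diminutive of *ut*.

*ut*: final sound = /t/, a voiceless consonant → -az → *utaz*.
The diminutive form *utaz* — final sound /z/ (a consonant) → -pa → *utazpa*.

utazpa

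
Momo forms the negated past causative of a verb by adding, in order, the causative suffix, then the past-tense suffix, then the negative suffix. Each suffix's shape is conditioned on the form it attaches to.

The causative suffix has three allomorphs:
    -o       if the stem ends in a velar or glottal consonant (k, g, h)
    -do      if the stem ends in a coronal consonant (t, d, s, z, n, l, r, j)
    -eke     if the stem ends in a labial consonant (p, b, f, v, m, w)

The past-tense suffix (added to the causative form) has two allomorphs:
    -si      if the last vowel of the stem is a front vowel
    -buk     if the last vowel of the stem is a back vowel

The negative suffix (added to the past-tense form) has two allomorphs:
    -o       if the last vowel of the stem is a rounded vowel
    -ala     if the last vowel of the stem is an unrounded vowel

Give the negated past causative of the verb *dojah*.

dojahobuko

*dojah*: final consonant = /h/, velar/glottal → -o → *dojaho*.
Since the last vowel of the causative form *dojaho* is /o/ (a back vowel), it takes -buk, giving *dojahobuk*.
The last vowel of the past-tense form *dojahobuk* is /u/, which is a rounded vowel, so the negative suffix is -o, giving *dojahobuko*.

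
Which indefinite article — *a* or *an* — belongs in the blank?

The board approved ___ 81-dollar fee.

an

The indefinite article is chosen by the initial *sound* of the following word, not its spelling.
The number *81* is spoken "eighty-…", beginning with /ˈeɪti/ — a vowel sound.
So the article is *an*: The board approved an 81-dollar fee.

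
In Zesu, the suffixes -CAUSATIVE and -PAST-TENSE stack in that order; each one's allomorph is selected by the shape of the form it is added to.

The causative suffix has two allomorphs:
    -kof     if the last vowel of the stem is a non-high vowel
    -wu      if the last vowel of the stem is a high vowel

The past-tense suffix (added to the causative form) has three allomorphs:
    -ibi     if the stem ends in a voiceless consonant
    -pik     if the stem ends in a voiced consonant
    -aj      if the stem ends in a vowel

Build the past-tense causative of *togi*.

*togi* — last vowel /i/ (a high vowel) → -wu → *togiwu*.
The causative form *togiwu*: final sound = /u/, a vowel → -aj → *togiwuaj*.

togiwuaj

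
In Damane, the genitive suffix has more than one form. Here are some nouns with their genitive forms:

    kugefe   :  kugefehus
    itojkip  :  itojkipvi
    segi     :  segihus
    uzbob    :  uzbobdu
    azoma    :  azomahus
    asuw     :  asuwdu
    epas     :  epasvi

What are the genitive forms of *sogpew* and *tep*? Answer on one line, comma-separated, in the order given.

The pattern is voicing of the final sound: -vi when the stem ends in a voiceless consonant (*itojkip*, *epas*); -du when the stem ends in a voiced consonant (*uzbob*, *asuw*); -hus when the stem ends in a vowel (*kugefe*, *segi*, *azoma*).
The final sound of *sogpew* is /w/, which is a voiced consonant, so the suffix is -du, giving *sogpewdu*.
*tep* — final sound /p/ (a voiceless consonant) → -vi → *tepvi*.

sogpewdu, tepvi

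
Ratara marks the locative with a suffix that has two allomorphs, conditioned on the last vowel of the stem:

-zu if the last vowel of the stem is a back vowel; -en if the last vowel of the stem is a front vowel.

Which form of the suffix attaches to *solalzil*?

-en

The last vowel of *solalzil* is /i/, which is a front vowel, so the suffix is -en.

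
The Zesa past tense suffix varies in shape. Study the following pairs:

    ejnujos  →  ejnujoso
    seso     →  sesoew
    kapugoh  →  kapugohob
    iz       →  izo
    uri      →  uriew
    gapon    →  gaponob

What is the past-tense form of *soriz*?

sorizo

The suffix is conditioned by the final sound: -o when the stem ends in a sibilant (*ejnujos*, *iz*); -ob when the stem ends in a non-sibilant consonant (*kapugoh*, *gapon*); -ew when the stem ends in a vowel (*seso*, *uri*).
The final sound of *soriz* is /z/, which is a sibilant, so the suffix is -o, giving *sorizo*.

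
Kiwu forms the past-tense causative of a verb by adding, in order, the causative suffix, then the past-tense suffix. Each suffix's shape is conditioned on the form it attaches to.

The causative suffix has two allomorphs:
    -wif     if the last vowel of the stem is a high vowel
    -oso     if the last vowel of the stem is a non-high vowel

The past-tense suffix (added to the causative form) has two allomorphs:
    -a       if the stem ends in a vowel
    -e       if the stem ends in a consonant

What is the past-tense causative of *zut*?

zutwife

The last vowel of *zut* is /u/, which is a high vowel, so the causative suffix is -wif, giving *zutwif*.
Since the final sound of the causative form *zutwif* is /f/ (a consonant), it takes -e, giving *zutwife*.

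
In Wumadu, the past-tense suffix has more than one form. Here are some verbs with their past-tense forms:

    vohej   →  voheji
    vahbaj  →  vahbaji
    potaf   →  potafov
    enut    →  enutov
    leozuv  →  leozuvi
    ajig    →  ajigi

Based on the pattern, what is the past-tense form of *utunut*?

utunutov

The suffix is conditioned by the final consonant: -ov when the stem ends in a voiceless consonant (*potaf*, *enut*); -i when the stem ends in a voiced consonant (*vohej*, *vahbaj*, *leozuv*, *ajig*).
*utunut*: final consonant = /t/, voiceless → -ov → *utunutov*.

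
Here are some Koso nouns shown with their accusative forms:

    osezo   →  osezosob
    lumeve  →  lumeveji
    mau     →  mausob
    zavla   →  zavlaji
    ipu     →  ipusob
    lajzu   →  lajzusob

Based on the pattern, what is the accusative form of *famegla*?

fameglaji

The pattern is rounding harmony: -sob when the last vowel of the stem is a rounded vowel (*osezo*, *mau*, *ipu*, *lajzu*); -ji when the last vowel of the stem is an unrounded vowel (*lumeve*, *zavla*).
*famegla* — last vowel /a/ (an unrounded vowel) → -ji → *fameglaji*.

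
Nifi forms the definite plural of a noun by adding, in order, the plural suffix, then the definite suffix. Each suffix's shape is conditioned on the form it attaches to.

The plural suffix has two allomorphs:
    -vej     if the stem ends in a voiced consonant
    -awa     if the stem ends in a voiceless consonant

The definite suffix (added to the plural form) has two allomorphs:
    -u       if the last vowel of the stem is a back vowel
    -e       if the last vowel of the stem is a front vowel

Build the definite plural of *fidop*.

The final consonant of *fidop* is /p/, which is voiceless, so the plural suffix is -awa, giving *fidopawa*.
The plural form *fidopawa* — last vowel /a/ (a back vowel) → -u → *fidopawau*.

fidopawau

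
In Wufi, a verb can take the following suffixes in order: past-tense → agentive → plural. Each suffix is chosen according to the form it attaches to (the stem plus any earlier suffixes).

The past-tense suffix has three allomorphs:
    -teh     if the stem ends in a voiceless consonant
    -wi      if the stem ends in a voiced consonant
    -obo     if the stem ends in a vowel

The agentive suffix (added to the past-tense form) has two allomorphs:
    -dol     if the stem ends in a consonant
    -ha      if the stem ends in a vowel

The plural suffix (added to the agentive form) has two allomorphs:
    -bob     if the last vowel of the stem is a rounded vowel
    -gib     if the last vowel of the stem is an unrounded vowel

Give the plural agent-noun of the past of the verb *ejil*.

ejilwihagib

*ejil* — final sound /l/ (a voiced consonant) → -wi → *ejilwi*.
Since the final sound of the past-tense form *ejilwi* is /i/ (a vowel), it takes -ha, giving *ejilwiha*.
The agentive form *ejilwiha*: last vowel = /a/, an unrounded vowel → -gib → *ejilwihagib*.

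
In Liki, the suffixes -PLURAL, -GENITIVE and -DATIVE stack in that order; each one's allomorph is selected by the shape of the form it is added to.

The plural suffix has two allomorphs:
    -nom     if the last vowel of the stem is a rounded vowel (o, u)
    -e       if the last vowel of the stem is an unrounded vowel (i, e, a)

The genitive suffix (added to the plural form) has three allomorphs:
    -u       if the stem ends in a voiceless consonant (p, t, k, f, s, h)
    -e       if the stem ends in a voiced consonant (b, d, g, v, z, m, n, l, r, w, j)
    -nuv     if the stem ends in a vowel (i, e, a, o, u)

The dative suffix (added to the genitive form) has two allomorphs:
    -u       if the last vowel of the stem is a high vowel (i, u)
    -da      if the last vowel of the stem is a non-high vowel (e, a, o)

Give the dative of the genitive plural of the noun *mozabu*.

*mozabu*: last vowel = /u/, a rounded vowel → -nom → *mozabunom*.
The plural form *mozabunom*: final sound = /m/, a voiced consonant → -e → *mozabunome*.
Since the last vowel of the genitive form *mozabunome* is /e/ (a non-high vowel), it takes -da, giving *mozabunomeda*.

mozabunomeda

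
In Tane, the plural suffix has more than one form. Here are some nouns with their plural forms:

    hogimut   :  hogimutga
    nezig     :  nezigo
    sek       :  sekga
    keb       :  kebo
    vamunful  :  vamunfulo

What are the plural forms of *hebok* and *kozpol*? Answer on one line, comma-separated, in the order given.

Looking at the final consonant of each stem: -ga when the stem ends in a voiceless consonant (*hogimut*, *sek*); -o when the stem ends in a voiced consonant (*nezig*, *keb*, *vamunful*).
*hebok* — final consonant /k/ (voiceless) → -ga → *hebokga*.
The final consonant of *kozpol* is /l/, which is voiced, so the suffix is -o, giving *kozpolo*.

hebokga, kozpolo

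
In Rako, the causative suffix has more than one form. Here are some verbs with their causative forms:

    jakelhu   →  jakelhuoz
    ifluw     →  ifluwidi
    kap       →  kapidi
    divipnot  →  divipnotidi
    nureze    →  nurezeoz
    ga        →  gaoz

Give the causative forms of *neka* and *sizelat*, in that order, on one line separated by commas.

nekaoz, sizelatidi

Looking at the final sound of each stem: -idi when the stem ends in a consonant (*ifluw*, *kap*, *divipnot*); -oz when the stem ends in a vowel (*jakelhu*, *nureze*, *ga*).
*neka*: final sound = /a/, a vowel → -oz → *nekaoz*.
*sizelat*: final sound = /t/, a consonant → -idi → *sizelatidi*.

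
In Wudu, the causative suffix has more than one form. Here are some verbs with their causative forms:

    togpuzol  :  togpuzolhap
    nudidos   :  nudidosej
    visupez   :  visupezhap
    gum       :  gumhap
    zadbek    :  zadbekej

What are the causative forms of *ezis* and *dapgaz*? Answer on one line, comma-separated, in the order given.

The alternation tracks the final consonant of the stem — -ej when the stem ends in a voiceless consonant (*nudidos*, *zadbek*); -hap when the stem ends in a voiced consonant (*togpuzol*, *visupez*, *gum*).
Since the final consonant of *ezis* is /s/ (voiceless), it takes -ej, giving *ezisej*.
*dapgaz*: final consonant = /z/, voiced → -hap → *dapgazhap*.

ezisej, dapgazhap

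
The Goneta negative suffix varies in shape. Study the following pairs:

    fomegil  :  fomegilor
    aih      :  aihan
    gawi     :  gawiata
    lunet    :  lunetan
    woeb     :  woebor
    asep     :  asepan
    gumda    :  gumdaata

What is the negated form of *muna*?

The alternation tracks the final sound of the stem — -an when the stem ends in a voiceless consonant (*aih*, *lunet*, *asep*); -or when the stem ends in a voiced consonant (*fomegil*, *woeb*); -ata when the stem ends in a vowel (*gawi*, *gumda*).
*muna* — final sound /a/ (a vowel) → -ata → *munaata*.

munaata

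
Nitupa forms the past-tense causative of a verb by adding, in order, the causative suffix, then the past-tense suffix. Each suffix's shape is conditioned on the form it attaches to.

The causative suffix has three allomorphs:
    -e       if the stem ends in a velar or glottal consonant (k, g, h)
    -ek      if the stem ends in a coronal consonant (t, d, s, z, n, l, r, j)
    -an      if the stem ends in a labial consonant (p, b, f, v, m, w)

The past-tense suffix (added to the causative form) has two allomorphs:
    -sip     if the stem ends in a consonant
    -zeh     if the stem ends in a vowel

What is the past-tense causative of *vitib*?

*vitib*: final consonant = /b/, labial → -an → *vitiban*.
The causative form *vitiban*: final sound = /n/, a consonant → -sip → *vitibansip*.

vitibansip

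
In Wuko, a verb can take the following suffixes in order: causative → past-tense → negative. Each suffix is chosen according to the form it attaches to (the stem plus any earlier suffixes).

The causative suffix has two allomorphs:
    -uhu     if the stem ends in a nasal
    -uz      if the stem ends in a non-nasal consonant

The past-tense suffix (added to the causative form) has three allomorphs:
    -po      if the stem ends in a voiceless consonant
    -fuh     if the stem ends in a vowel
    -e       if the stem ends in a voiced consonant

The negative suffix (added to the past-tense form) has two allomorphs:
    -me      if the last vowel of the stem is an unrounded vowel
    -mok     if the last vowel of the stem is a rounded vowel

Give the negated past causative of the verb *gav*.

gavuzeme

*gav* — final consonant /v/ (non-nasal) → -uz → *gavuz*.
Since the final sound of the causative form *gavuz* is /z/ (a voiced consonant), it takes -e, giving *gavuze*.
The last vowel of the past-tense form *gavuze* is /e/, which is an unrounded vowel, so the negative suffix is -me, giving *gavuzeme*.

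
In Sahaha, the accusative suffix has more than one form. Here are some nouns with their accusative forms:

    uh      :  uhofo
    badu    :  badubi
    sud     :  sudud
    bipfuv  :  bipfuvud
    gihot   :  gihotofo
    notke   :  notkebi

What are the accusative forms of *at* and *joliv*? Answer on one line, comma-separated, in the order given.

The pattern is voicing of the final sound: -ofo when the stem ends in a voiceless consonant (*uh*, *gihot*); -ud when the stem ends in a voiced consonant (*sud*, *bipfuv*); -bi when the stem ends in a vowel (*badu*, *notke*).
The final sound of *at* is /t/, which is a voiceless consonant, so the suffix is -ofo, giving *atofo*.
Since the final sound of *joliv* is /v/ (a voiced consonant), it takes -ud, giving *jolivud*.

atofo, jolivud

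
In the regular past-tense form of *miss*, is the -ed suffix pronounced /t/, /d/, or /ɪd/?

The stem *miss* ends in a voiceless consonant other than /t/.
The -ed suffix is realized as /ɪd/ after /t, d/; as /t/ after other voiceless consonants; and as /d/ after other voiced sounds.
So -ed on *miss* is pronounced /t/.

/t/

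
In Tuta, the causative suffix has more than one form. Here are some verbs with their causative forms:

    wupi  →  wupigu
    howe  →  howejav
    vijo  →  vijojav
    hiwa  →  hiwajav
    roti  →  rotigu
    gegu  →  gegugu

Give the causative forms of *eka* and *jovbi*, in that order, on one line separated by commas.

ekajav, jovbigu

The alternation tracks the last vowel of the stem — -gu when the last vowel of the stem is a high vowel (*wupi*, *roti*, *gegu*); -jav when the last vowel of the stem is a non-high vowel (*howe*, *vijo*, *hiwa*).
The last vowel of *eka* is /a/, which is a non-high vowel, so the suffix is -jav, giving *ekajav*.
Since the last vowel of *jovbi* is /i/ (a high vowel), it takes -gu, giving *jovbigu*.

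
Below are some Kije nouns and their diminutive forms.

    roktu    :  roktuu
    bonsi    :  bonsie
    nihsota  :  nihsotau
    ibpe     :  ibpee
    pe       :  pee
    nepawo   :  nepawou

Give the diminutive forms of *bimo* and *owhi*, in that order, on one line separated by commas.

bimou, owhie

Looking at the last vowel of each stem: -e when the last vowel of the stem is a front vowel (*bonsi*, *ibpe*, *pe*); -u when the last vowel of the stem is a back vowel (*roktu*, *nihsota*, *nepawo*).
*bimo* — last vowel /o/ (a back vowel) → -u → *bimou*.
The last vowel of *owhi* is /i/, which is a front vowel, so the suffix is -e, giving *owhie*.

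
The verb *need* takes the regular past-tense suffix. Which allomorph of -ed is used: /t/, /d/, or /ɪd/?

The stem *need* ends in /t/ or /d/.
The -ed suffix is realized as /ɪd/ after /t, d/; as /t/ after other voiceless consonants; and as /d/ after other voiced sounds.
So -ed on *need* is pronounced /ɪd/.

/ɪd/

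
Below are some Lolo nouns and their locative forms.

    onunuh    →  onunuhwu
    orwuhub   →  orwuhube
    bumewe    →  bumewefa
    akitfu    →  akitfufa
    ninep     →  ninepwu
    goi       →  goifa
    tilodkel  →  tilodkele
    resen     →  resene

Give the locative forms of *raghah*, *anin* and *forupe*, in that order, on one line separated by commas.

raghahwu, anine, forupefa

The pattern is voicing of the final sound: -wu when the stem ends in a voiceless consonant (*onunuh*, *ninep*); -e when the stem ends in a voiced consonant (*orwuhub*, *tilodkel*, *resen*); -fa when the stem ends in a vowel (*bumewe*, *akitfu*, *goi*).
Since the final sound of *raghah* is /h/ (a voiceless consonant), it takes -wu, giving *raghahwu*.
The final sound of *anin* is /n/, which is a voiced consonant, so the suffix is -e, giving *anine*.
The final sound of *forupe* is /e/, which is a vowel, so the suffix is -fa, giving *forupefa*.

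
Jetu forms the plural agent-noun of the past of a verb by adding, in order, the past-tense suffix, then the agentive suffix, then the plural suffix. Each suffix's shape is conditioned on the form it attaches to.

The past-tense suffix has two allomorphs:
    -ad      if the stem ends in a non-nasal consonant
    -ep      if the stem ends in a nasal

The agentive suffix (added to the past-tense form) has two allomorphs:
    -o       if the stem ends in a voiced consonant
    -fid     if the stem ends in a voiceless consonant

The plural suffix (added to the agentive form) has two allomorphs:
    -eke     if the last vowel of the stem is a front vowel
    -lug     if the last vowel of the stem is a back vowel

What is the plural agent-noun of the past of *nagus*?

*nagus* — final consonant /s/ (non-nasal) → -ad → *nagusad*.
The past-tense form *nagusad*: final consonant = /d/, voiced → -o → *nagusado*.
The agentive form *nagusado*: last vowel = /o/, a back vowel → -lug → *nagusadolug*.

nagusadolug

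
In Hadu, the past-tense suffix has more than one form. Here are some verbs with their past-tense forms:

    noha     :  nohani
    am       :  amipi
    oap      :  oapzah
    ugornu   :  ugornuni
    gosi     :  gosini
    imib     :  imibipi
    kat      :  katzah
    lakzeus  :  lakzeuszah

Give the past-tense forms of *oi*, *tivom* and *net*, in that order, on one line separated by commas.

The suffix is conditioned by the final sound: -zah when the stem ends in a voiceless consonant (*oap*, *kat*, *lakzeus*); -ipi when the stem ends in a voiced consonant (*am*, *imib*); -ni when the stem ends in a vowel (*noha*, *ugornu*, *gosi*).
Since the final sound of *oi* is /i/ (a vowel), it takes -ni, giving *oini*.
*tivom*: final sound = /m/, a voiced consonant → -ipi → *tivomipi*.
*net*: final sound = /t/, a voiceless consonant → -zah → *netzah*.

oini, tivomipi, netzah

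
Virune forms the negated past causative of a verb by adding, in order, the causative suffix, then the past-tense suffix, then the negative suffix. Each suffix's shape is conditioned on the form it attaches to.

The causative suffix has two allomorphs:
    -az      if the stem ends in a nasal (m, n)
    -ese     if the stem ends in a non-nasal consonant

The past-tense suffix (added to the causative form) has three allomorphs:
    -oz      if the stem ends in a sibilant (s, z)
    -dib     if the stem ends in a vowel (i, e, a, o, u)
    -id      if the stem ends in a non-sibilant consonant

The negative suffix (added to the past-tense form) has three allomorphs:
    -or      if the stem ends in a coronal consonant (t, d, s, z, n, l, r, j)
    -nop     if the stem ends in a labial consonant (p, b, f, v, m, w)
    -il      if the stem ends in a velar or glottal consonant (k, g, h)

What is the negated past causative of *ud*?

udesedibnop

*ud*: final consonant = /d/, non-nasal → -ese → *udese*.
Since the final sound of the causative form *udese* is /e/ (a vowel), it takes -dib, giving *udesedib*.
The past-tense form *udesedib* — final consonant /b/ (labial) → -nop → *udesedibnop*.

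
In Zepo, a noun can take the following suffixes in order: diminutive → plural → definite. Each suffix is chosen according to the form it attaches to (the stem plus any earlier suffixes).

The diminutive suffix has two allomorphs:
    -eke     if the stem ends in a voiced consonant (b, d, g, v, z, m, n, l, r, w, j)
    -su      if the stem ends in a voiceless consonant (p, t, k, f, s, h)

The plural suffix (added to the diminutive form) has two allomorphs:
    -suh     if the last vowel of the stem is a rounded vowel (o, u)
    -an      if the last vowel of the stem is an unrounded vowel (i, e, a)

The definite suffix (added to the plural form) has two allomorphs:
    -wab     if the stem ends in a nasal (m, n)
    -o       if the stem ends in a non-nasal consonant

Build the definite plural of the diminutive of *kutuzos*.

*kutuzos*: final consonant = /s/, voiceless → -su → *kutuzossu*.
The last vowel of the diminutive form *kutuzossu* is /u/, which is a rounded vowel, so the plural suffix is -suh, giving *kutuzossusuh*.
The plural form *kutuzossusuh*: final consonant = /h/, non-nasal → -o → *kutuzossusuho*.

kutuzossusuho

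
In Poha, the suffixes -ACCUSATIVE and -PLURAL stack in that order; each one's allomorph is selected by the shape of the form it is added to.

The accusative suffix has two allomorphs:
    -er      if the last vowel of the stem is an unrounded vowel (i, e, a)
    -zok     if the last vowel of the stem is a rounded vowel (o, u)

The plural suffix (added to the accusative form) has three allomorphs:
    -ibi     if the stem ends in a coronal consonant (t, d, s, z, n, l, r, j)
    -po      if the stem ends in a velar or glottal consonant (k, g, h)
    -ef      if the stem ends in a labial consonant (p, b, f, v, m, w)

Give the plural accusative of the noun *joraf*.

The last vowel of *joraf* is /a/, which is an unrounded vowel, so the accusative suffix is -er, giving *jorafer*.
The accusative form *jorafer*: final consonant = /r/, coronal → -ibi → *joraferibi*.

joraferibi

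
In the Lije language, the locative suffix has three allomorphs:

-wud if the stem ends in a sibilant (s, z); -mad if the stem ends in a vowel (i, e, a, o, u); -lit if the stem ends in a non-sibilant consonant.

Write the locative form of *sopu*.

The final sound of *sopu* is /u/, which is a vowel, so the suffix is -mad, giving *sopumad*.

sopumad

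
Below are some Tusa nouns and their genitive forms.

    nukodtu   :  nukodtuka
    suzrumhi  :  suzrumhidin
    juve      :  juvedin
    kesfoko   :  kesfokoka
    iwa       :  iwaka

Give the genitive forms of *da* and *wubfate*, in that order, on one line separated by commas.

Looking at the last vowel of each stem: -din when the last vowel of the stem is a front vowel (*suzrumhi*, *juve*); -ka when the last vowel of the stem is a back vowel (*nukodtu*, *kesfoko*, *iwa*).
*da* — last vowel /a/ (a back vowel) → -ka → *daka*.
The last vowel of *wubfate* is /e/, which is a front vowel, so the suffix is -din, giving *wubfatedin*.

daka, wubfatedin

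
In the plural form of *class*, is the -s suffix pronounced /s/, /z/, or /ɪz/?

The stem *class* ends in a sibilant (/s, z, ʃ, ʒ, tʃ, dʒ/).
The plural suffix surfaces as /ɪz/ after sibilants, /s/ after other voiceless consonants, and /z/ after other voiced sounds.
So the plural -s on *class* is pronounced /ɪz/.

/ɪz/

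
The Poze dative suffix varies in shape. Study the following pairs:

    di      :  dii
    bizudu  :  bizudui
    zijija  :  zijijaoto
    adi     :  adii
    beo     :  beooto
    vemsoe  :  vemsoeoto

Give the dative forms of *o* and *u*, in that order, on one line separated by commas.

ooto, ui

The pattern is height harmony: -i when the last vowel of the stem is a high vowel (*di*, *bizudu*, *adi*); -oto when the last vowel of the stem is a non-high vowel (*zijija*, *beo*, *vemsoe*).
Since the last vowel of *o* is /o/ (a non-high vowel), it takes -oto, giving *ooto*.
Since the last vowel of *u* is /u/ (a high vowel), it takes -i, giving *ui*.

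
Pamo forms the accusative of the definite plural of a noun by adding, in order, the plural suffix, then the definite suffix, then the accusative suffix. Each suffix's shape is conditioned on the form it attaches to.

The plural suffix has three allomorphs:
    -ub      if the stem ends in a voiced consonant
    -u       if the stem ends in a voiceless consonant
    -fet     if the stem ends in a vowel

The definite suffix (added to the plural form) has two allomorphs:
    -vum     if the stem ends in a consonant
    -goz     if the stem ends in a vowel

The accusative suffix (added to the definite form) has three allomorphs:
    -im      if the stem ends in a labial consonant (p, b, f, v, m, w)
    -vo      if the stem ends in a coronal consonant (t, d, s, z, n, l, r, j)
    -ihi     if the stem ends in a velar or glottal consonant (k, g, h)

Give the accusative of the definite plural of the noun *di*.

The final sound of *di* is /i/, which is a vowel, so the plural suffix is -fet, giving *difet*.
The plural form *difet*: final sound = /t/, a consonant → -vum → *difetvum*.
The definite form *difetvum*: final consonant = /m/, labial → -im → *difetvumim*.

difetvumim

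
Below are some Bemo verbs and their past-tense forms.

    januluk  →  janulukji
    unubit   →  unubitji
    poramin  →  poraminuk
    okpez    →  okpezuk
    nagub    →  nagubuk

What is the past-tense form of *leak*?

The pattern is voicing of the final consonant: -ji when the stem ends in a voiceless consonant (*januluk*, *unubit*); -uk when the stem ends in a voiced consonant (*poramin*, *okpez*, *nagub*).
*leak* — final consonant /k/ (voiceless) → -ji → *leakji*.

leakji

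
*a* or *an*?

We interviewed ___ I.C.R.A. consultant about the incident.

The indefinite article is chosen by the initial *sound* of the following word, not its spelling.
The initialism *I.C.R.A.* is read letter by letter; the first letter, I, is pronounced /aɪ/, which begins with a vowel sound.
So the article is *an*: We interviewed an I.C.R.A. consultant about the incident.

an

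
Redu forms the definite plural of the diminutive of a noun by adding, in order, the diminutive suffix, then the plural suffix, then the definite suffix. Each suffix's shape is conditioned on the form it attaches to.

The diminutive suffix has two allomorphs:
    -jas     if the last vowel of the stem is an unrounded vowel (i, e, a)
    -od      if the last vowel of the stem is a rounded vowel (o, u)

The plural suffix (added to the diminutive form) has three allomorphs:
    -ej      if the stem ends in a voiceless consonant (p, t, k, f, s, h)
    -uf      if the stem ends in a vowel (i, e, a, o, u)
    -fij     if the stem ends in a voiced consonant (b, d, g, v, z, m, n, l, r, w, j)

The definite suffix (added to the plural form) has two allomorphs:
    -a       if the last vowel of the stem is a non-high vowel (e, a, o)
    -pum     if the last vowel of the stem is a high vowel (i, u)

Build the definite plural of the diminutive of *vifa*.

vifajaseja

The last vowel of *vifa* is /a/, which is an unrounded vowel, so the diminutive suffix is -jas, giving *vifajas*.
The diminutive form *vifajas*: final sound = /s/, a voiceless consonant → -ej → *vifajasej*.
The last vowel of the plural form *vifajasej* is /e/, which is a non-high vowel, so the definite suffix is -a, giving *vifajaseja*.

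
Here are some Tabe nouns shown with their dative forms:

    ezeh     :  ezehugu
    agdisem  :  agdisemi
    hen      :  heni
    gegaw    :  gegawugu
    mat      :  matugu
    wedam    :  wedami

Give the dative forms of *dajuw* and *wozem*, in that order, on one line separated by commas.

The alternation tracks the final consonant of the stem — -i when the stem ends in a nasal (*agdisem*, *hen*, *wedam*); -ugu when the stem ends in a non-nasal consonant (*ezeh*, *gegaw*, *mat*).
*dajuw* — final consonant /w/ (non-nasal) → -ugu → *dajuwugu*.
Since the final consonant of *wozem* is /m/ (a nasal), it takes -i, giving *wozemi*.

dajuwugu, wozemi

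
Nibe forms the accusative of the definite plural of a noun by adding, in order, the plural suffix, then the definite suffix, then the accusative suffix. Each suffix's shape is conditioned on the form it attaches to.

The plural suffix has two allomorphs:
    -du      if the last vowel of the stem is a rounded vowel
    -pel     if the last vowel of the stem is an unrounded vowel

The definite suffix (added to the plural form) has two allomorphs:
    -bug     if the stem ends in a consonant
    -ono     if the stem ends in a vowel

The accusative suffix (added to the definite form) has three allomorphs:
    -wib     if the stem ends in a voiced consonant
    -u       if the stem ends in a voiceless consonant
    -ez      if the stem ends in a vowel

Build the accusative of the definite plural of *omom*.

*omom*: last vowel = /o/, a rounded vowel → -du → *omomdu*.
The plural form *omomdu* — final sound /u/ (a vowel) → -ono → *omomduono*.
The final sound of the definite form *omomduono* is /o/, which is a vowel, so the accusative suffix is -ez, giving *omomduonoez*.

omomduonoez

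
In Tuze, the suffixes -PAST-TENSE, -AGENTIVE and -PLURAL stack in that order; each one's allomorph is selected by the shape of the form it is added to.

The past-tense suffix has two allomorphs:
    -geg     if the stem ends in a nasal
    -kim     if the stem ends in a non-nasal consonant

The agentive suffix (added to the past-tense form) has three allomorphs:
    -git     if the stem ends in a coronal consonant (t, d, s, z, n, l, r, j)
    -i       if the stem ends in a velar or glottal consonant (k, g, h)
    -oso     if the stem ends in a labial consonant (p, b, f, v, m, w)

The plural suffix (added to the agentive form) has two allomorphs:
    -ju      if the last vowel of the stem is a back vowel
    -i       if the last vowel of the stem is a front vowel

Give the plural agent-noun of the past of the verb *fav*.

favkimosoju

*fav*: final consonant = /v/, non-nasal → -kim → *favkim*.
Since the final consonant of the past-tense form *favkim* is /m/ (labial), it takes -oso, giving *favkimoso*.
The agentive form *favkimoso* — last vowel /o/ (a back vowel) → -ju → *favkimosoju*.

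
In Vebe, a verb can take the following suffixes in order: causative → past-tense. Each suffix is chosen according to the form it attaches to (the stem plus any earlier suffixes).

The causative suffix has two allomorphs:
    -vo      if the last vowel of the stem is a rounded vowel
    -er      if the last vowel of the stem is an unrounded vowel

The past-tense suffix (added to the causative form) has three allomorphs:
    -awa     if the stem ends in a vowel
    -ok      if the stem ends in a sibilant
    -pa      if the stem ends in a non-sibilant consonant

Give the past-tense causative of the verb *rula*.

rulaerpa

Since the last vowel of *rula* is /a/ (an unrounded vowel), it takes -er, giving *rulaer*.
The final sound of the causative form *rulaer* is /r/, which is a non-sibilant consonant, so the past-tense suffix is -pa, giving *rulaerpa*.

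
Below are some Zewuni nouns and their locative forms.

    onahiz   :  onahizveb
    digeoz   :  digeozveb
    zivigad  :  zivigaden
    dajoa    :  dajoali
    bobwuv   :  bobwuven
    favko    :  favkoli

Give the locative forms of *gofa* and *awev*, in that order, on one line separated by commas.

gofali, aweven

The suffix is conditioned by the final sound: -veb when the stem ends in a sibilant (*onahiz*, *digeoz*); -en when the stem ends in a non-sibilant consonant (*zivigad*, *bobwuv*); -li when the stem ends in a vowel (*dajoa*, *favko*).
*gofa*: final sound = /a/, a vowel → -li → *gofali*.
*awev* — final sound /v/ (a non-sibilant consonant) → -en → *aweven*.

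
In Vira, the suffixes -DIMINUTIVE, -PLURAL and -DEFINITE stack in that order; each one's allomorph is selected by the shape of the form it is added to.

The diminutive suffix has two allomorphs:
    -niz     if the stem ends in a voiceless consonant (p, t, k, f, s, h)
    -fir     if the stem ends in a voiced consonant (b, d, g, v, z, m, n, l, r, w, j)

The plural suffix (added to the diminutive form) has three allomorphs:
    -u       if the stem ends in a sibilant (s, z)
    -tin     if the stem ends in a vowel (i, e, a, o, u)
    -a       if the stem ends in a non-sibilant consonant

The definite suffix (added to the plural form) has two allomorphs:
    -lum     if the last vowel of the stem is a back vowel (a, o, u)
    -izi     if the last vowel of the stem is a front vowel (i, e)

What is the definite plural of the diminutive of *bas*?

basnizulum

Since the final consonant of *bas* is /s/ (voiceless), it takes -niz, giving *basniz*.
The final sound of the diminutive form *basniz* is /z/, which is a sibilant, so the plural suffix is -u, giving *basnizu*.
Since the last vowel of the plural form *basnizu* is /u/ (a back vowel), it takes -lum, giving *basnizulum*.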